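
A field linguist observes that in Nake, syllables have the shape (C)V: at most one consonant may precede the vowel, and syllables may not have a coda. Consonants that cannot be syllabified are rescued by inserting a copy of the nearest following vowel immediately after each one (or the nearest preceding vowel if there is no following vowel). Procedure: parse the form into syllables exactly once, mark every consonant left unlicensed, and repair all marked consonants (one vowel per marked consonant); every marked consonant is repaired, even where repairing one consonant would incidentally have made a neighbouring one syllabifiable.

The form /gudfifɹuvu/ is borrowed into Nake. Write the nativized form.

gudififuɹuvu

Syllabifying with onset maximization leaves /d/, /f/ stranded (no codas are permitted; onsets are limited to one consonant).
Each unlicensed consonant becomes the onset of a new syllable: /d/ → /di/, /f/ → /fu/.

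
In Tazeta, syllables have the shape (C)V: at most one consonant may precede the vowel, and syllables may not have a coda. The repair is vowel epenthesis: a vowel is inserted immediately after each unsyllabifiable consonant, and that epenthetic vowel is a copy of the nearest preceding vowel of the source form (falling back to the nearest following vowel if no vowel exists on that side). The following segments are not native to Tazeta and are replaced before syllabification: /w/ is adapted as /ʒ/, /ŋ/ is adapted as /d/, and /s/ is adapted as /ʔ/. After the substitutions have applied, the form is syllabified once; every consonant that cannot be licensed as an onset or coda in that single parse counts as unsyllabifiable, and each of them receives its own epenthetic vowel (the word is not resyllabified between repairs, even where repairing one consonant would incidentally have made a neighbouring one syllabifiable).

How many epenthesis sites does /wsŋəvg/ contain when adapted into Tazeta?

After substitution the input is /ʒʔdəvg/.
The unsyllabifiable consonants are /ʒ/, /ʔ/, /v/, /g/; each receives one epenthetic vowel.

4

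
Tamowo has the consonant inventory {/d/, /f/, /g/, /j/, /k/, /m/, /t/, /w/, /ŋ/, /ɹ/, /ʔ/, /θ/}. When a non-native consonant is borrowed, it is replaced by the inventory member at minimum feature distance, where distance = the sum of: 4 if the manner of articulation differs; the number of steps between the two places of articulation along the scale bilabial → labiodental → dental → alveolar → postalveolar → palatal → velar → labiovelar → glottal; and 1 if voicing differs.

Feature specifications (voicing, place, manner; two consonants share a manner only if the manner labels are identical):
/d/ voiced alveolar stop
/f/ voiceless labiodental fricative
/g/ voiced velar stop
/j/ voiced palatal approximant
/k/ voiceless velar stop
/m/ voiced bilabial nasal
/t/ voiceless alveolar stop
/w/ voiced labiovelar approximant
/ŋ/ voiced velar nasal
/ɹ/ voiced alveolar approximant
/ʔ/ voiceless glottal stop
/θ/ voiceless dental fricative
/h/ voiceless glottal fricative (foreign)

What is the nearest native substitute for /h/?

/ʔ/ is closest: manner differs (fricative→stop, +4), place distance 0 (glottal→glottal), same voicing; total 4. Next closest is /k/ at distance 6.

ʔ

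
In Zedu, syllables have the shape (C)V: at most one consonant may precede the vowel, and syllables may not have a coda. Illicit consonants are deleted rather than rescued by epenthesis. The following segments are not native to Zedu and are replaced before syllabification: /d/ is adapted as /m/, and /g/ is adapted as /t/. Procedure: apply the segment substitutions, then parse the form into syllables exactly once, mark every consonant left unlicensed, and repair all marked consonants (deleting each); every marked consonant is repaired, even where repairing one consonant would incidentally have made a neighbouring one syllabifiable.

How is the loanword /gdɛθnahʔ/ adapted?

Substitution: /g/ → /t/, /d/ → /m/, giving /tmɛθnahʔ/.
Syllabifying with onset maximization leaves /t/, /θ/, /h/, /ʔ/ stranded (no codas are permitted; onsets are limited to one consonant).
Deleting the stranded consonants removes /t/, /θ/, /h/, /ʔ/.

mɛna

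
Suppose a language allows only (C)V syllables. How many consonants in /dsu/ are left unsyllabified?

Syllabifying with onset maximization leaves /d/ stranded (no codas are permitted; onsets are limited to one consonant).

1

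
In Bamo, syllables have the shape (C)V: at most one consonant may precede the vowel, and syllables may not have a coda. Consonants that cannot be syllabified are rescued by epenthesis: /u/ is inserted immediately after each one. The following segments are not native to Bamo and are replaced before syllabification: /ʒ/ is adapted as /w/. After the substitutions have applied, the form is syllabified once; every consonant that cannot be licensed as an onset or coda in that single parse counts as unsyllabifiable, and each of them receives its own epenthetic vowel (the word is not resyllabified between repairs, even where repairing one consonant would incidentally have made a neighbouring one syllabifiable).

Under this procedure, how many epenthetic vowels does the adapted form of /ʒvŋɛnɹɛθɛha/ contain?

3

After substitution the input is /wvŋɛnɹɛθɛha/.
The unsyllabifiable consonants are /w/, /v/, /n/; each receives one epenthetic vowel.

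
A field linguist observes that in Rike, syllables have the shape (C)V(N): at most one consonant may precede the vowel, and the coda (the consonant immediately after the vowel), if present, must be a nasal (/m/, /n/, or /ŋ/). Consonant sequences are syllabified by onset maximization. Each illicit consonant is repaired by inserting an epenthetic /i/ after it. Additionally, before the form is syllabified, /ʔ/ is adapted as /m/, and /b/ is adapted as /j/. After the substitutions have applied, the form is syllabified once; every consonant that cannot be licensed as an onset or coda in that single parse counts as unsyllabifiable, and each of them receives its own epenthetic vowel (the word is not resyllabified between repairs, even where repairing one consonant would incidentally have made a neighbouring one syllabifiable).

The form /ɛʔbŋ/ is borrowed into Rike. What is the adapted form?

ɛmjiŋi

Substitution: /ʔ/ → /m/, /b/ → /j/, giving /ɛmjŋ/.
The consonants /j/, /ŋ/ cannot be parsed into a legal (C)V(N) syllable (only a nasal (/m/, /n/, or /ŋ/) is licensed in coda position; onsets are limited to one consonant).
Epenthesis after each stranded consonant: /j/ → /ji/, /ŋ/ → /ŋi/.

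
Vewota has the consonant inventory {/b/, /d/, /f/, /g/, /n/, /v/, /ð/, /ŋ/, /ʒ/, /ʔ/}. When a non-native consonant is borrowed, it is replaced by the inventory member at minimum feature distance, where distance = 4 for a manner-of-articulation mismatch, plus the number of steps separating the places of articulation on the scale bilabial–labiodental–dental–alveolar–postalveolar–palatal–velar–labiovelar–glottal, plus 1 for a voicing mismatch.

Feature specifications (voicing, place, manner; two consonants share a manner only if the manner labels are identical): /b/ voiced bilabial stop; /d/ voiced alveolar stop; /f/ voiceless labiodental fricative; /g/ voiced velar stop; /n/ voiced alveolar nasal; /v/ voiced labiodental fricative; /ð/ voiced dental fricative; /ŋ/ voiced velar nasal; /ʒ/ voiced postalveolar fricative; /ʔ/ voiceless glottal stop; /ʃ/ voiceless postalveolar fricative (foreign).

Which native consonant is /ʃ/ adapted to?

/ʒ/ is closest: same manner (fricative), place distance 0 (postalveolar→postalveolar), voicing differs (+1); total 1. Next closest is /f/ at distance 3.

ʒ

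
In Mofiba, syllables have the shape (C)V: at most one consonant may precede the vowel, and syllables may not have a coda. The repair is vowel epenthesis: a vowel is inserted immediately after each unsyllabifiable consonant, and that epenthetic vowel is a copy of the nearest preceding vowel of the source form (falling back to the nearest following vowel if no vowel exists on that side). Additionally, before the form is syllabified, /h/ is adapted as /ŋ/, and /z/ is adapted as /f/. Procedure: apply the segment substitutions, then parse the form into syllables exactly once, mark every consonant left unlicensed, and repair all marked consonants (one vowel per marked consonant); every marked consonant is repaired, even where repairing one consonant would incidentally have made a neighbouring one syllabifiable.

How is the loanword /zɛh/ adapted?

fɛŋɛ

Substitution: /z/ → /f/, /h/ → /ŋ/, giving /fɛŋ/.
Syllabifying with onset maximization leaves /ŋ/ stranded (no codas are permitted; onsets are limited to one consonant).
Each unlicensed consonant becomes the onset of a new syllable: /ŋ/ → /ŋɛ/.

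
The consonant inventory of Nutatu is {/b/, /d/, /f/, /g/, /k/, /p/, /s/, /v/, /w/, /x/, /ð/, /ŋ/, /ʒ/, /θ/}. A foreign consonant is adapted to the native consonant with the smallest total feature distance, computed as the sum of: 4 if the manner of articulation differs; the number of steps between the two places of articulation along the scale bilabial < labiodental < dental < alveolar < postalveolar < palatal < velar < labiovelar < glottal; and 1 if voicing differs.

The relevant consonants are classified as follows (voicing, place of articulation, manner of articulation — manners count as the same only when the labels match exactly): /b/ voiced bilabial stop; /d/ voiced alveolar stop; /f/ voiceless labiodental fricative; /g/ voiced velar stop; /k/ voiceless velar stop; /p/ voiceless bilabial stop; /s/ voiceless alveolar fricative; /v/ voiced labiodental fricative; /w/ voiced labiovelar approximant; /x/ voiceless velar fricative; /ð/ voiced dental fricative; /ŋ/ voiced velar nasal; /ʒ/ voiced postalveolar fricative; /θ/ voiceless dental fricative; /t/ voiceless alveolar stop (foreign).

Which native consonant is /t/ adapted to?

/d/ is closest: same manner (stop), place distance 0 (alveolar→alveolar), voicing differs (+1); total 1. Next closest is /k/ at distance 3.

d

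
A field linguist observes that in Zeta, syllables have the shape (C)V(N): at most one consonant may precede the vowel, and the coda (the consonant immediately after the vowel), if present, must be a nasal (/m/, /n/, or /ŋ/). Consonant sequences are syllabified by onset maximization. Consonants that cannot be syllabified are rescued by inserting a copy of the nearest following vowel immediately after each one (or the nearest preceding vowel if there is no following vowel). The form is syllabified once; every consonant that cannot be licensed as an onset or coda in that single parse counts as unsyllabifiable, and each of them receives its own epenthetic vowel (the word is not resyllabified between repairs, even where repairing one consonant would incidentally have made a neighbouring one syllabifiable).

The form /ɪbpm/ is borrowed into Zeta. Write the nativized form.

ɪbɪpɪmɪ

The consonants /b/, /p/, /m/ cannot be parsed into a legal (C)V(N) syllable (only a nasal (/m/, /n/, or /ŋ/) is licensed in coda position; onsets are limited to one consonant).
Each unlicensed consonant becomes the onset of a new syllable: /b/ → /bɪ/, /p/ → /pɪ/, /m/ → /mɪ/.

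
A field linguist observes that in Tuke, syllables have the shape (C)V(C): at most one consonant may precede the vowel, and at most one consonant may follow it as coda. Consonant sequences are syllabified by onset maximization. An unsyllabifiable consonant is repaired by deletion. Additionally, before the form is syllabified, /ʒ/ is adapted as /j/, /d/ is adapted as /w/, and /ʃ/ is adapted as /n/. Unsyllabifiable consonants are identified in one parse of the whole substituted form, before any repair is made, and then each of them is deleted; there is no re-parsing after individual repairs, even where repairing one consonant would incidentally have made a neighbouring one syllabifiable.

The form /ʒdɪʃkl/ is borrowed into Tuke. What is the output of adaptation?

Substitution: /ʒ/ → /j/, /d/ → /w/, /ʃ/ → /n/, giving /jwɪnkl/.
Syllabifying with onset maximization leaves /j/, /k/, /l/ stranded (at most one coda consonant is licensed; onsets are limited to one consonant).
Deleting the stranded consonants removes /j/, /k/, /l/.

wɪn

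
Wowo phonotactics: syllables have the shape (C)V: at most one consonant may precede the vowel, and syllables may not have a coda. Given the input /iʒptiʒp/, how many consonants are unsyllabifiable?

The consonants /ʒ/, /p/, /ʒ/, /p/ cannot be parsed into a legal (C)V syllable (no codas are permitted; onsets are limited to one consonant).

4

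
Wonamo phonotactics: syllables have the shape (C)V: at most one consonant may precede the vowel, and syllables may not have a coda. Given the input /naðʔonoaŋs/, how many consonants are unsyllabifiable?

The consonants /ð/, /ŋ/, /s/ cannot be parsed into a legal (C)V syllable (no codas are permitted; onsets are limited to one consonant).

3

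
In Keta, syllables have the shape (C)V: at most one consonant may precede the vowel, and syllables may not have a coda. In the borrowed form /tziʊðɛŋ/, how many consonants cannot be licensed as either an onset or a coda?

2

Under (C)V, the unsyllabifiable consonants are /t/, /ŋ/ (no codas are permitted; onsets are limited to one consonant).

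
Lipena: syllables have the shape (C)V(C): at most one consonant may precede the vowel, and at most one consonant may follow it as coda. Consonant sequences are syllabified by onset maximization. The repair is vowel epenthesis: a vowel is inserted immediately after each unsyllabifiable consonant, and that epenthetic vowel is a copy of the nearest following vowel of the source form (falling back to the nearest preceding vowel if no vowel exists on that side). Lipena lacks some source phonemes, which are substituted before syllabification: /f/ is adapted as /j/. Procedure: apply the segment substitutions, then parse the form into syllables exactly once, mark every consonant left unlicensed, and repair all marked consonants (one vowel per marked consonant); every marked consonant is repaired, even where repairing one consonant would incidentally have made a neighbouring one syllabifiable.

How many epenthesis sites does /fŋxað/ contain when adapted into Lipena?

2

After substitution the input is /jŋxað/.
The unsyllabifiable consonants are /j/, /ŋ/; each receives one epenthetic vowel.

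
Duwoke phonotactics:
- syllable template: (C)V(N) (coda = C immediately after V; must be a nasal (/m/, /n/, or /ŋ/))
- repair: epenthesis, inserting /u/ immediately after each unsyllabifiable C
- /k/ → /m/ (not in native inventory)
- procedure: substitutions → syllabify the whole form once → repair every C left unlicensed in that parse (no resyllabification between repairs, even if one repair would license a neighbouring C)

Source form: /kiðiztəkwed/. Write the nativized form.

Substitution: /k/ → /m/, giving /miðiztəmwed/.
The consonants /z/, /d/ cannot be parsed into a legal (C)V(N) syllable (only a nasal (/m/, /n/, or /ŋ/) is licensed in coda position; onsets are limited to one consonant).
Inserting the epenthetic vowel yields /z/ → /zu/, /d/ → /du/.

miðizutəmwedu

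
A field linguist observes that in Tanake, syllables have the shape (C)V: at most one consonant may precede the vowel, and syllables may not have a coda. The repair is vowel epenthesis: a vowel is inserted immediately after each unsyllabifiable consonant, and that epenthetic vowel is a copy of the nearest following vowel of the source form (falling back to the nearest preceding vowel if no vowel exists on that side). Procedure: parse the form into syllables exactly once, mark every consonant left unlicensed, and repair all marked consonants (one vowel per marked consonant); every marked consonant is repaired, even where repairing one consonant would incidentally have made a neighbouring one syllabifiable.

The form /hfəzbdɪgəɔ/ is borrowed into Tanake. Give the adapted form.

Syllabifying with onset maximization leaves /h/, /z/, /b/ stranded (no codas are permitted; onsets are limited to one consonant).
Epenthesis after each stranded consonant: /h/ → /hə/, /z/ → /zɪ/, /b/ → /bɪ/.

həfəzɪbɪdɪgəɔ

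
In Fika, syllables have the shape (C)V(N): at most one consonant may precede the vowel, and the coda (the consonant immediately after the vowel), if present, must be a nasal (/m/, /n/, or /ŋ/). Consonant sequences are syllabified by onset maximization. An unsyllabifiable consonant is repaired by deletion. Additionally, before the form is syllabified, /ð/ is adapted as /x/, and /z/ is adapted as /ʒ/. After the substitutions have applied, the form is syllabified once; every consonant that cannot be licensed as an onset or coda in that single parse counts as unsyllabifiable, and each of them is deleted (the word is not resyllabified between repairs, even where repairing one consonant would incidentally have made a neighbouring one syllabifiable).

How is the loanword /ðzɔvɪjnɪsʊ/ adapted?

Substitution: /ð/ → /x/, /z/ → /ʒ/, giving /xʒɔvɪjnɪsʊ/.
The consonants /x/, /j/ cannot be parsed into a legal (C)V(N) syllable (only a nasal (/m/, /n/, or /ŋ/) is licensed in coda position; onsets are limited to one consonant).
Deleting the stranded consonants removes /x/, /j/.

ʒɔvɪnɪsʊ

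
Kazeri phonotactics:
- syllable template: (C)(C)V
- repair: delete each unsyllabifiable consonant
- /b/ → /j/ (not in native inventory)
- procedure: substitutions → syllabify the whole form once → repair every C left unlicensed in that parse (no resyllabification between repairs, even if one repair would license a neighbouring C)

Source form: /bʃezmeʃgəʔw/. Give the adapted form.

jʃezmeʃgə

Substitution: /b/ → /j/, giving /jʃezmeʃgəʔw/.
The consonants /ʔ/, /w/ cannot be parsed into a legal (C)(C)V syllable (no codas are permitted; onsets may contain at most 2 consonants).
Each unlicensed consonant is deleted: /ʔ/, /w/.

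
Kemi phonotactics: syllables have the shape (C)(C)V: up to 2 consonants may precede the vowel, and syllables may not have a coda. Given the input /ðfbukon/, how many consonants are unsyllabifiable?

2

Under (C)(C)V, the unsyllabifiable consonants are /ð/, /n/ (no codas are permitted; onsets may contain at most 2 consonants).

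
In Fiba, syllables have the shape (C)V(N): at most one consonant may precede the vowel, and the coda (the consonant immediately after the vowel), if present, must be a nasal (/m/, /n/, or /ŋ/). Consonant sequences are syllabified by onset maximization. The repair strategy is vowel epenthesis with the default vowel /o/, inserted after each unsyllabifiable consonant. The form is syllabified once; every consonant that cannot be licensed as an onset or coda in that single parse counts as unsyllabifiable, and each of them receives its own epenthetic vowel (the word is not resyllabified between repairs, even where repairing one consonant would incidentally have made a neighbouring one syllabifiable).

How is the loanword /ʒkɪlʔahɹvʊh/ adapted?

The consonants /ʒ/, /l/, /h/, /ɹ/, /h/ cannot be parsed into a legal (C)V(N) syllable (only a nasal (/m/, /n/, or /ŋ/) is licensed in coda position; onsets are limited to one consonant).
Inserting the epenthetic vowel yields /ʒ/ → /ʒo/, /l/ → /lo/, /h/ → /ho/, /ɹ/ → /ɹo/, /h/ → /ho/.

ʒokɪloʔahoɹovʊho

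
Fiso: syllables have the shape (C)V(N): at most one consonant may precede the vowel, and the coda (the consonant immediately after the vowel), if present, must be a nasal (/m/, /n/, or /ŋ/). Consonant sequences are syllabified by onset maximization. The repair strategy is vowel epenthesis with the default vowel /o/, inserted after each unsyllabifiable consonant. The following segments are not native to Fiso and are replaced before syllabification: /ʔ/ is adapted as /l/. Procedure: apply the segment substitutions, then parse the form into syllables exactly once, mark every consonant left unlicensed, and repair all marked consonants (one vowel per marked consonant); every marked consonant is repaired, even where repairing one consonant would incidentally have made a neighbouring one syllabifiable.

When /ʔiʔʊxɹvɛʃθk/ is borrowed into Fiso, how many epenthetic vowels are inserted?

After substitution the input is /lilʊxɹvɛʃθk/.
The unsyllabifiable consonants are /x/, /ɹ/, /ʃ/, /θ/, /k/; each receives one epenthetic vowel.

5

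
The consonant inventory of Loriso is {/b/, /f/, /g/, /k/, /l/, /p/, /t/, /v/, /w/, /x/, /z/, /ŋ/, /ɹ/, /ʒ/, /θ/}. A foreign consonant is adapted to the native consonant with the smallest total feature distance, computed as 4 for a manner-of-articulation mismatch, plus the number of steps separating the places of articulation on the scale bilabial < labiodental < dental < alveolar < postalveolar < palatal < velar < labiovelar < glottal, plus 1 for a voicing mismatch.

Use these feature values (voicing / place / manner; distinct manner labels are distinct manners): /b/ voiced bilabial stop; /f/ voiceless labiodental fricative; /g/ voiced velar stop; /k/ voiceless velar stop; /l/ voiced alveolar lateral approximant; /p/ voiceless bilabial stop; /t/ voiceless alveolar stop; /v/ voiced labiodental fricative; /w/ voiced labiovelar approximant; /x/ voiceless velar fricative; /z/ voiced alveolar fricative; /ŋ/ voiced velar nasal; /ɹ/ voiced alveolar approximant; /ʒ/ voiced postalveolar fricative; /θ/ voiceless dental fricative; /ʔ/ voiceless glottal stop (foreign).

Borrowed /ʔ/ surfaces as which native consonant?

k

/k/ is closest: same manner (stop), place distance 2 (glottal→velar), same voicing; total 2. Next closest is /g/ at distance 3.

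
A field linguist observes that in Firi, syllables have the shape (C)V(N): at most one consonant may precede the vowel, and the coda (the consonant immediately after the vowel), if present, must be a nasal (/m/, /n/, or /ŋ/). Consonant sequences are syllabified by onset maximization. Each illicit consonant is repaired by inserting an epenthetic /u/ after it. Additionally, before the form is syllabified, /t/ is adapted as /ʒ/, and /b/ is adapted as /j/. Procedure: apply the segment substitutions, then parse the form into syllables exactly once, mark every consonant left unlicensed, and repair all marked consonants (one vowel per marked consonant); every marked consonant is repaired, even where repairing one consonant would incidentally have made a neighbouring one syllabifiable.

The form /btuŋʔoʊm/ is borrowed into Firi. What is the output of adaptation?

juʒuŋʔoʊm

Substitution: /b/ → /j/, /t/ → /ʒ/, giving /jʒuŋʔoʊm/.
Syllabifying with onset maximization leaves /j/ stranded (only a nasal (/m/, /n/, or /ŋ/) is licensed in coda position; onsets are limited to one consonant).
Inserting the epenthetic vowel yields /j/ → /ju/.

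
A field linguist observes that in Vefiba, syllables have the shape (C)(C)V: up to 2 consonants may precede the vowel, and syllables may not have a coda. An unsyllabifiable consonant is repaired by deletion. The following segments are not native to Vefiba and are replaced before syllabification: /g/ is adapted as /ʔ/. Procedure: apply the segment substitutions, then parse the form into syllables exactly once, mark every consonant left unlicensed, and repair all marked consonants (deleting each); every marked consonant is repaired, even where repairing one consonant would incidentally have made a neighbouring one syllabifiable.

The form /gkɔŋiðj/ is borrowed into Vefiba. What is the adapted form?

ʔkɔŋi

Substitution: /g/ → /ʔ/, giving /ʔkɔŋiðj/.
Syllabifying with onset maximization leaves /ð/, /j/ stranded (no codas are permitted; onsets may contain at most 2 consonants).
Deletion applies to /ð/, /j/.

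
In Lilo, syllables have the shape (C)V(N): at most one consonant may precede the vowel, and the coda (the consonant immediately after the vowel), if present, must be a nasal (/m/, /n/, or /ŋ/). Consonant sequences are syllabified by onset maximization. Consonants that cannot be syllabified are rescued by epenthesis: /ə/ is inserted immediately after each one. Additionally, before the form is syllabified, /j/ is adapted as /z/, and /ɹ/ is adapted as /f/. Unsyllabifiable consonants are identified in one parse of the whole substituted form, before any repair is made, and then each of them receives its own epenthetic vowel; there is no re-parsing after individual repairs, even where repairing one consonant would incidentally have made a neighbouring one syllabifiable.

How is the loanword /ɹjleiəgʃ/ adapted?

fəzəleiəgəʃə

Substitution: /ɹ/ → /f/, /j/ → /z/, giving /fzleiəgʃ/.
Syllabifying with onset maximization leaves /f/, /z/, /g/, /ʃ/ stranded (only a nasal (/m/, /n/, or /ŋ/) is licensed in coda position; onsets are limited to one consonant).
Inserting the epenthetic vowel yields /f/ → /fə/, /z/ → /zə/, /g/ → /gə/, /ʃ/ → /ʃə/.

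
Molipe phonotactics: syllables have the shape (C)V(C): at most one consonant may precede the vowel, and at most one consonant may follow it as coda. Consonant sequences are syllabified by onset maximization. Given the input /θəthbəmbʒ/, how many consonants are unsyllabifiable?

3

Syllabifying with onset maximization leaves /h/, /b/, /ʒ/ stranded (at most one coda consonant is licensed; onsets are limited to one consonant).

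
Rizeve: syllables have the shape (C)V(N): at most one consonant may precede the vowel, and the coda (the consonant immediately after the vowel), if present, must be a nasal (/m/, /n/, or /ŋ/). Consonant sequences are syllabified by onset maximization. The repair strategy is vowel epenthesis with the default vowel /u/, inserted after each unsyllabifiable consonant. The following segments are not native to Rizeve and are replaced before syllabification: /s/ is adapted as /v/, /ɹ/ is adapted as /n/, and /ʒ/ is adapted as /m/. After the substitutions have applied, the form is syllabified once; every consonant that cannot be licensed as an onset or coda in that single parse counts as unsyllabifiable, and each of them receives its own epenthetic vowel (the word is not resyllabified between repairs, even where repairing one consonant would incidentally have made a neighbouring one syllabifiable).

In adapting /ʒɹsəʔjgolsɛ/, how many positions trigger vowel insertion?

5

After substitution the input is /mnvəʔjgolvɛ/.
The unsyllabifiable consonants are /m/, /n/, /ʔ/, /j/, /l/; each receives one epenthetic vowel.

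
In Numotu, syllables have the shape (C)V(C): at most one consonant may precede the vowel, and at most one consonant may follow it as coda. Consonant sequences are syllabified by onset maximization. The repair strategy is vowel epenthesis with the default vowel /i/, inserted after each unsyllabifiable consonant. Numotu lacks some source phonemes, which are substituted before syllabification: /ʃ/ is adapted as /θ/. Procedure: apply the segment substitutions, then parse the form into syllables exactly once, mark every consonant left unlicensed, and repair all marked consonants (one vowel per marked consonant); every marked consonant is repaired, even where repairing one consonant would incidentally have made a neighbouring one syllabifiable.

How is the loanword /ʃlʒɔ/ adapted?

θiliʒɔ

Substitution: /ʃ/ → /θ/, giving /θlʒɔ/.
Under (C)V(C), the unsyllabifiable consonants are /θ/, /l/ (at most one coda consonant is licensed; onsets are limited to one consonant).
Epenthesis after each stranded consonant: /θ/ → /θi/, /l/ → /li/.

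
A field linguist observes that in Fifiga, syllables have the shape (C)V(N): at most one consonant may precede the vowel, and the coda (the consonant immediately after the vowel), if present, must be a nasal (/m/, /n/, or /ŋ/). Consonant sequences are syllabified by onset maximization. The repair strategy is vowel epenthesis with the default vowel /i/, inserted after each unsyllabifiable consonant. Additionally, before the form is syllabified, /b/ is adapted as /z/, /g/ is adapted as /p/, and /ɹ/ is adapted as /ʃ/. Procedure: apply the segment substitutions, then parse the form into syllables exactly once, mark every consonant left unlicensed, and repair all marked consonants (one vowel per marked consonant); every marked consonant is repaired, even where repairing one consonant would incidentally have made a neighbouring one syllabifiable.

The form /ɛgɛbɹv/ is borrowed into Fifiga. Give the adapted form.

ɛpɛziʃivi

Substitution: /g/ → /p/, /b/ → /z/, /ɹ/ → /ʃ/, giving /ɛpɛzʃv/.
Under (C)V(N), the unsyllabifiable consonants are /z/, /ʃ/, /v/ (only a nasal (/m/, /n/, or /ŋ/) is licensed in coda position; onsets are limited to one consonant).
Inserting the epenthetic vowel yields /z/ → /zi/, /ʃ/ → /ʃi/, /v/ → /vi/.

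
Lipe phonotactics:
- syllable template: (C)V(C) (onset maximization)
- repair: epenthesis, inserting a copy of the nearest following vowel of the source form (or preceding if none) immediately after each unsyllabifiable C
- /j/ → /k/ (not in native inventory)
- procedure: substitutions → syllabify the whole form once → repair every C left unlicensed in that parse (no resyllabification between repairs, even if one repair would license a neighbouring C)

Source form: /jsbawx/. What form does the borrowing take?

Substitution: /j/ → /k/, giving /ksbawx/.
Under (C)V(C), the unsyllabifiable consonants are /k/, /s/, /x/ (at most one coda consonant is licensed; onsets are limited to one consonant).
Each unlicensed consonant becomes the onset of a new syllable: /k/ → /ka/, /s/ → /sa/, /x/ → /xa/.

kasabawxa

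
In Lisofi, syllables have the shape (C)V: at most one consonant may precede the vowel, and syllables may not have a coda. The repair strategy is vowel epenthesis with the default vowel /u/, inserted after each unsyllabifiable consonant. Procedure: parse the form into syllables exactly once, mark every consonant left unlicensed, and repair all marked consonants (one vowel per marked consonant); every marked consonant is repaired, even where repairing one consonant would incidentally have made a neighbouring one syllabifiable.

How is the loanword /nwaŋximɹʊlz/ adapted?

Under (C)V, the unsyllabifiable consonants are /n/, /ŋ/, /m/, /l/, /z/ (no codas are permitted; onsets are limited to one consonant).
Each unlicensed consonant becomes the onset of a new syllable: /n/ → /nu/, /ŋ/ → /ŋu/, /m/ → /mu/, /l/ → /lu/, /z/ → /zu/.

nuwaŋuximuɹʊluzu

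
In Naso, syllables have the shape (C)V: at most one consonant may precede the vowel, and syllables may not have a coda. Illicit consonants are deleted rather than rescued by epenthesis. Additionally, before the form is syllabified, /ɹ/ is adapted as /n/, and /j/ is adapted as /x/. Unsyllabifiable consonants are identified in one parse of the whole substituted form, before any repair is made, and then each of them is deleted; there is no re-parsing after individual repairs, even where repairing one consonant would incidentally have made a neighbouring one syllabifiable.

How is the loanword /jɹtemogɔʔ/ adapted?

Substitution: /j/ → /x/, /ɹ/ → /n/, giving /xntemogɔʔ/.
The consonants /x/, /n/, /ʔ/ cannot be parsed into a legal (C)V syllable (no codas are permitted; onsets are limited to one consonant).
Deleting the stranded consonants removes /x/, /n/, /ʔ/.

temogɔ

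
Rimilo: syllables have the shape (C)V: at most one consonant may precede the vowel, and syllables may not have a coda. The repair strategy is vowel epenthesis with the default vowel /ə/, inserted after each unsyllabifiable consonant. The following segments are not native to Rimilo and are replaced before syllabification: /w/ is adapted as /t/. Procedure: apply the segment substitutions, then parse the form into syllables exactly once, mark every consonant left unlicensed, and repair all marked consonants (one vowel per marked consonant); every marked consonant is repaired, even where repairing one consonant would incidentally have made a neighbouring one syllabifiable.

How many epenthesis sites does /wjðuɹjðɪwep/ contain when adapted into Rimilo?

5

After substitution the input is /tjðuɹjðɪtep/.
The unsyllabifiable consonants are /t/, /j/, /ɹ/, /j/, /p/; each receives one epenthetic vowel.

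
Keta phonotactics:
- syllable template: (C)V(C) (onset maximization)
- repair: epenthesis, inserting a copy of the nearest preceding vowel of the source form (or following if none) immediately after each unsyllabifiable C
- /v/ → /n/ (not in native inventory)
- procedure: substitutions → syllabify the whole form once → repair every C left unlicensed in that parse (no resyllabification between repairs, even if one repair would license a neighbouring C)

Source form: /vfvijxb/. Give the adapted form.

Substitution: /v/ → /n/, giving /nfnijxb/.
The consonants /n/, /f/, /x/, /b/ cannot be parsed into a legal (C)V(C) syllable (at most one coda consonant is licensed; onsets are limited to one consonant).
Each unlicensed consonant becomes the onset of a new syllable: /n/ → /ni/, /f/ → /fi/, /x/ → /xi/, /b/ → /bi/.

nifinijxibi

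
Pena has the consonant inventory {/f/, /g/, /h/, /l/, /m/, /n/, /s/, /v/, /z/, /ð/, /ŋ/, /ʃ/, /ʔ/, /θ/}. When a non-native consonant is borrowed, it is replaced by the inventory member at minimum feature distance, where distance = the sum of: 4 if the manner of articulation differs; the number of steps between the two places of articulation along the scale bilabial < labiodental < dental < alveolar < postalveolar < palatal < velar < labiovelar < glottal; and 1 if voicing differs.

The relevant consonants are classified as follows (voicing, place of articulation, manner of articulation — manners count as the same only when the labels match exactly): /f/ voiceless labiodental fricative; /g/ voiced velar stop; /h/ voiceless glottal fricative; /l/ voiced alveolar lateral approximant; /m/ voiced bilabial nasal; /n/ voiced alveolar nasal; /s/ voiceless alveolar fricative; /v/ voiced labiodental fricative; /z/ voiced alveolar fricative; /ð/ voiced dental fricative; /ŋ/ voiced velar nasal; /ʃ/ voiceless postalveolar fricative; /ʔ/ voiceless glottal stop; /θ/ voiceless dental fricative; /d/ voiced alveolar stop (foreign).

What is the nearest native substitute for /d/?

/g/ is closest: same manner (stop), place distance 3 (alveolar→velar), same voicing; total 3. Next closest is /l/ at distance 4.

g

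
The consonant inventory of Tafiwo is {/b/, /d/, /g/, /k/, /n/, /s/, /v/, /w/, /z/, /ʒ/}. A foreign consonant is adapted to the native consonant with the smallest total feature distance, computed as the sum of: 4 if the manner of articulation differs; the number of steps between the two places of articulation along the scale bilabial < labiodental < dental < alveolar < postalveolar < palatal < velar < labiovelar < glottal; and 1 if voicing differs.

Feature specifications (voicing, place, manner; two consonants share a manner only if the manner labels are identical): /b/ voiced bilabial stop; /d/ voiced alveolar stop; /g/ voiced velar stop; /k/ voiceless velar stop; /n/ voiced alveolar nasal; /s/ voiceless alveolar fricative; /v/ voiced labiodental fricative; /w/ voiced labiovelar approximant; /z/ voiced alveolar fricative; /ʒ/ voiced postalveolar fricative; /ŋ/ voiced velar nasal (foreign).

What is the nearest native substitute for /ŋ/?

n

/n/ is closest: same manner (nasal), place distance 3 (velar→alveolar), same voicing; total 3. Next closest is /g/ at distance 4.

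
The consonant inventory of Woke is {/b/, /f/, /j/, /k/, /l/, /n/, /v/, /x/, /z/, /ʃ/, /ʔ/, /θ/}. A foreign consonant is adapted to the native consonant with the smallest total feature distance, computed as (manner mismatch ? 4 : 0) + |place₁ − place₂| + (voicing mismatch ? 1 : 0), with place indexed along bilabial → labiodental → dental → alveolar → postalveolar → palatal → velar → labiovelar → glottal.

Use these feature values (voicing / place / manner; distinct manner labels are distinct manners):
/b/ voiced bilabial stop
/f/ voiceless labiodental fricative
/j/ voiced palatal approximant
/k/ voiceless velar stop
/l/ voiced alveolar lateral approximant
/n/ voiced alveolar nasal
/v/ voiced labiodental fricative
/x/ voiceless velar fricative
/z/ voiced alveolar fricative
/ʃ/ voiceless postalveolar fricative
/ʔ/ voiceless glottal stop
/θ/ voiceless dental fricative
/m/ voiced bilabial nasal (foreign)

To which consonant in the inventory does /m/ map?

n

/n/ is closest: same manner (nasal), place distance 3 (bilabial→alveolar), same voicing; total 3. Next closest is /b/ at distance 4.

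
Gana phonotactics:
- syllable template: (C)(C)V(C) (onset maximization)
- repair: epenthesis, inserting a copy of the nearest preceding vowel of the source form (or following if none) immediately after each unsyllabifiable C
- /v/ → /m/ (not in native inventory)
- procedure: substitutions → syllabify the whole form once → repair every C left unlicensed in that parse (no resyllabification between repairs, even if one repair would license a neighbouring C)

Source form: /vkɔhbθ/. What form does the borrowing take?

mkɔhbɔθɔ

Substitution: /v/ → /m/, giving /mkɔhbθ/.
Under (C)(C)V(C), the unsyllabifiable consonants are /b/, /θ/ (at most one coda consonant is licensed; onsets may contain at most 2 consonants).
Each unlicensed consonant becomes the onset of a new syllable: /b/ → /bɔ/, /θ/ → /θɔ/.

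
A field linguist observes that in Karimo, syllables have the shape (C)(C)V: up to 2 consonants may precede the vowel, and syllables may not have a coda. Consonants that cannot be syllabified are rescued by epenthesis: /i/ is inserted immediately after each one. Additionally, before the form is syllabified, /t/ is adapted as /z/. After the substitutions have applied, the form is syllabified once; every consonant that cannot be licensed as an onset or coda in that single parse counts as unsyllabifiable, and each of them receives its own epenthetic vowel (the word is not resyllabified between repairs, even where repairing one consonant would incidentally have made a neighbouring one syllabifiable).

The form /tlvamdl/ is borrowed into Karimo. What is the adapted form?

Substitution: /t/ → /z/, giving /zlvamdl/.
Under (C)(C)V, the unsyllabifiable consonants are /z/, /m/, /d/, /l/ (no codas are permitted; onsets may contain at most 2 consonants).
Each unlicensed consonant becomes the onset of a new syllable: /z/ → /zi/, /m/ → /mi/, /d/ → /di/, /l/ → /li/.

zilvamidili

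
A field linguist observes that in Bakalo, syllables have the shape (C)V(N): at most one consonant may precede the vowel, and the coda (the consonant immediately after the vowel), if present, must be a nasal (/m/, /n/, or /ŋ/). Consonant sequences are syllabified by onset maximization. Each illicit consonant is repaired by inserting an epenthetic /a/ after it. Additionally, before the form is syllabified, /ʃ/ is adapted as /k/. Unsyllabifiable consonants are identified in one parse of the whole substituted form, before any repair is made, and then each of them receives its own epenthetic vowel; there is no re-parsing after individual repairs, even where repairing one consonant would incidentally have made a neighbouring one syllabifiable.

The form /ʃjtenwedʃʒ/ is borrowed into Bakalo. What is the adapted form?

kajatenwedakaʒa

Substitution: /ʃ/ → /k/, giving /kjtenwedkʒ/.
Under (C)V(N), the unsyllabifiable consonants are /k/, /j/, /d/, /k/, /ʒ/ (only a nasal (/m/, /n/, or /ŋ/) is licensed in coda position; onsets are limited to one consonant).
Each unlicensed consonant becomes the onset of a new syllable: /k/ → /ka/, /j/ → /ja/, /d/ → /da/, /k/ → /ka/, /ʒ/ → /ʒa/.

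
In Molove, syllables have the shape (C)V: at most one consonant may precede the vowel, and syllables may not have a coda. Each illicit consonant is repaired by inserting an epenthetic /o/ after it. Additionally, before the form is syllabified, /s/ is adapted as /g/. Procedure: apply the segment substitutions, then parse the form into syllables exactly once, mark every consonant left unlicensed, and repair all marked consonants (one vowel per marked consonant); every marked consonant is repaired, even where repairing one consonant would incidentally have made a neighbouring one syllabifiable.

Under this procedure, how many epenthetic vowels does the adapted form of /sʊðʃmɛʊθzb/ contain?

5

After substitution the input is /gʊðʃmɛʊθzb/.
The unsyllabifiable consonants are /ð/, /ʃ/, /θ/, /z/, /b/; each receives one epenthetic vowel.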